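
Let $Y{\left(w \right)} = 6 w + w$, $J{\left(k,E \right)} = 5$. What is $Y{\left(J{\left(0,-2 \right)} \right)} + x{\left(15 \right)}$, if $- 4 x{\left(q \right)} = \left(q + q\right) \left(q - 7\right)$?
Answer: $-25$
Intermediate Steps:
$x{\left(q \right)} = - \frac{q \left(-7 + q\right)}{2}$ ($x{\left(q \right)} = - \frac{\left(q + q\right) \left(q - 7\right)}{4} = - \frac{2 q \left(-7 + q\right)}{4} = - \frac{q \left(-7 + q\right)}{2}$)
$Y{\left(w \right)} = 7 w$
$Y{\left(J{\left(0,-2 \right)} \right)} + x{\left(15 \right)} = 7 \cdot 5 + \frac{1}{2} \cdot 15 \left(7 - 15\right) = 35 + \frac{1}{2} \cdot 15 \left(7 - 15\right) = 35 + \frac{1}{2} \cdot 15 \left(-8\right) = 35 - 60 = -25$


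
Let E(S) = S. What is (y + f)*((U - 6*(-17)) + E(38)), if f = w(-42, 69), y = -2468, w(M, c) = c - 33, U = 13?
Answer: -372096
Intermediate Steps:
w(M, c) = -33 + c
f = 36 (f = -33 + 69 = 36)
(y + f)*((U - 6*(-17)) + E(38)) = (-2468 + 36)*((13 - 6*(-17)) + 38) = -2432*((13 + 102) + 38) = -2432*(115 + 38) = -2432*153 = -372096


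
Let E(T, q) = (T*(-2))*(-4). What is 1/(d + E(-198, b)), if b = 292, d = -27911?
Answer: -1/29495 ≈ -3.3904e-5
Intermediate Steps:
E(T, q) = 8*T (E(T, q) = -2*T*(-4) = 8*T)
1/(d + E(-198, b)) = 1/(-27911 + 8*(-198)) = 1/(-27911 - 1584) = 1/(-29495) = -1/29495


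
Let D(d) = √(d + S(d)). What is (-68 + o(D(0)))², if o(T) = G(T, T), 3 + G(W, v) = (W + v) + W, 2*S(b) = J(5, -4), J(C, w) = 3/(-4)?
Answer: 40301/8 - 213*I*√6/2 ≈ 5037.6 - 260.87*I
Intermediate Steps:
J(C, w) = -¾ (J(C, w) = 3*(-¼) = -¾)
S(b) = -3/8 (S(b) = (½)*(-¾) = -3/8)
G(W, v) = -3 + v + 2*W (G(W, v) = -3 + ((W + v) + W) = -3 + (v + 2*W) = -3 + v + 2*W)
D(d) = √(-3/8 + d) (D(d) = √(d - 3/8) = √(-3/8 + d))
o(T) = -3 + 3*T (o(T) = -3 + T + 2*T = -3 + 3*T)
(-68 + o(D(0)))² = (-68 + (-3 + 3*(√(-6 + 16*0)/4)))² = (-68 + (-3 + 3*(√(-6 + 0)/4)))² = (-68 + (-3 + 3*(√(-6)/4)))² = (-68 + (-3 + 3*((I*√6)/4)))² = (-68 + (-3 + 3*(I*√6/4)))² = (-68 + (-3 + 3*I*√6/4))² = (-71 + 3*I*√6/4)²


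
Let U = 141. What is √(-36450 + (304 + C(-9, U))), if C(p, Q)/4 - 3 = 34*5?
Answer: I*√35454 ≈ 188.29*I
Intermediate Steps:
C(p, Q) = 692 (C(p, Q) = 12 + 4*(34*5) = 12 + 4*170 = 12 + 680 = 692)
√(-36450 + (304 + C(-9, U))) = √(-36450 + (304 + 692)) = √(-36450 + 996) = √(-35454) = I*√35454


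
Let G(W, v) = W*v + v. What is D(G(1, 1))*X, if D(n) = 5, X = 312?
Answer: 1560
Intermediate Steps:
G(W, v) = v + W*v
D(G(1, 1))*X = 5*312 = 1560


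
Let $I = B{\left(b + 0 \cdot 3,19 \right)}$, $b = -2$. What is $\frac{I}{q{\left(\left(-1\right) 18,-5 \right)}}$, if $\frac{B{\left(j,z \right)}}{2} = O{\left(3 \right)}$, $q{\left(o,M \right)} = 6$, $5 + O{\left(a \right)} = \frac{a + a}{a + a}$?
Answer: $- \frac{4}{3} \approx -1.3333$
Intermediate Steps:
$O{\left(a \right)} = -4$ ($O{\left(a \right)} = -5 + \frac{a + a}{a + a} = -5 + \frac{2 a}{2 a} = -5 + 2 a \frac{1}{2 a} = -5 + 1 = -4$)
$B{\left(j,z \right)} = -8$ ($B{\left(j,z \right)} = 2 \left(-4\right) = -8$)
$I = -8$
$\frac{I}{q{\left(\left(-1\right) 18,-5 \right)}} = - \frac{8}{6} = \left(-8\right) \frac{1}{6} = - \frac{4}{3}$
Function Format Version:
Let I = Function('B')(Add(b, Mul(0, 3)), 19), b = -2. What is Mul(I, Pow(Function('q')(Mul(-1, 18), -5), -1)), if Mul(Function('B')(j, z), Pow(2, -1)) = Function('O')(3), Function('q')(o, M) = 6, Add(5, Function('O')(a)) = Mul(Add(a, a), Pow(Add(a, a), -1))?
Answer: Rational(-4, 3) ≈ -1.3333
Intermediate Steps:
Function('O')(a) = -4 (Function('O')(a) = Add(-5, Mul(Add(a, a), Pow(Add(a, a), -1))) = Add(-5, Mul(Mul(2, a), Pow(Mul(2, a), -1))) = Add(-5, Mul(Mul(2, a), Mul(Rational(1, 2), Pow(a, -1)))) = Add(-5, 1) = -4)
Function('B')(j, z) = -8 (Function('B')(j, z) = Mul(2, -4) = -8)
I = -8
Mul(I, Pow(Function('q')(Mul(-1, 18), -5), -1)) = Mul(-8, Pow(6, -1)) = Mul(-8, Rational(1, 6)) = Rational(-4, 3)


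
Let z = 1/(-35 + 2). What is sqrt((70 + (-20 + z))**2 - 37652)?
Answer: I*sqrt(38283827)/33 ≈ 187.5*I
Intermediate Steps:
z = -1/33 (z = 1/(-33) = -1/33 ≈ -0.030303)
sqrt((70 + (-20 + z))**2 - 37652) = sqrt((70 + (-20 - 1/33))**2 - 37652) = sqrt((70 - 661/33)**2 - 37652) = sqrt((1649/33)**2 - 37652) = sqrt(2719201/1089 - 37652) = sqrt(-38283827/1089) = I*sqrt(38283827)/33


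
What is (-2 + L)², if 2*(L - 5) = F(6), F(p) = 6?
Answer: 36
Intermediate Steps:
L = 8 (L = 5 + (½)*6 = 5 + 3 = 8)
(-2 + L)² = (-2 + 8)² = 6² = 36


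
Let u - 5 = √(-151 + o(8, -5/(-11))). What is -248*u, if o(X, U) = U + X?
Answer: -1240 - 6944*I*√22/11 ≈ -1240.0 - 2960.9*I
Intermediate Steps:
u = 5 + 28*I*√22/11 (u = 5 + √(-151 + (-5/(-11) + 8)) = 5 + √(-151 + (-5*(-1/11) + 8)) = 5 + √(-151 + (5/11 + 8)) = 5 + √(-151 + 93/11) = 5 + √(-1568/11) = 5 + 28*I*√22/11 ≈ 5.0 + 11.939*I)
-248*u = -248*(5 + 28*I*√22/11) = -1240 - 6944*I*√22/11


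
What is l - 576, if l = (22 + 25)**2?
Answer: 1633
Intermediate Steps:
l = 2209 (l = 47**2 = 2209)
l - 576 = 2209 - 576 = 1633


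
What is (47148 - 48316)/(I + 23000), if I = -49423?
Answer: 1168/26423 ≈ 0.044204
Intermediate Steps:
(47148 - 48316)/(I + 23000) = (47148 - 48316)/(-49423 + 23000) = -1168/(-26423) = -1168*(-1/26423) = 1168/26423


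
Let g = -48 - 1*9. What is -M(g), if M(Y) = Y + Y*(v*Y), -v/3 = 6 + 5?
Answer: 107274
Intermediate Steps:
v = -33 (v = -3*(6 + 5) = -3*11 = -33)
g = -57 (g = -48 - 9 = -57)
M(Y) = Y - 33*Y**2 (M(Y) = Y + Y*(-33*Y) = Y - 33*Y**2)
-M(g) = -(-57)*(1 - 33*(-57)) = -(-57)*(1 + 1881) = -(-57)*1882 = -1*(-107274) = 107274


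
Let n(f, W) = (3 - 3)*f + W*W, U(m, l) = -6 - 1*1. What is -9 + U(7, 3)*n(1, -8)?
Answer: -457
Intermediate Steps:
U(m, l) = -7 (U(m, l) = -6 - 1 = -7)
n(f, W) = W**2 (n(f, W) = 0*f + W**2 = 0 + W**2 = W**2)
-9 + U(7, 3)*n(1, -8) = -9 - 7*(-8)**2 = -9 - 7*64 = -9 - 448 = -457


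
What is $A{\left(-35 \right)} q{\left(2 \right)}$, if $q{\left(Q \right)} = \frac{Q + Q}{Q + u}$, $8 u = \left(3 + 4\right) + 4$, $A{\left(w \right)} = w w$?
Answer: $\frac{39200}{27} \approx 1451.9$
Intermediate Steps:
$A{\left(w \right)} = w^{2}$
$u = \frac{11}{8}$ ($u = \frac{\left(3 + 4\right) + 4}{8} = \frac{7 + 4}{8} = \frac{1}{8} \cdot 11 = \frac{11}{8} \approx 1.375$)
$q{\left(Q \right)} = \frac{2 Q}{\frac{11}{8} + Q}$ ($q{\left(Q \right)} = \frac{Q + Q}{Q + \frac{11}{8}} = \frac{2 Q}{\frac{11}{8} + Q}$)
$A{\left(-35 \right)} q{\left(2 \right)} = \left(-35\right)^{2} \cdot 16 \cdot 2 \frac{1}{11 + 8 \cdot 2} = 1225 \cdot 16 \cdot 2 \frac{1}{11 + 16} = 1225 \cdot 16 \cdot 2 \cdot \frac{1}{27} = 1225 \cdot \frac{32}{27} = \frac{39200}{27}$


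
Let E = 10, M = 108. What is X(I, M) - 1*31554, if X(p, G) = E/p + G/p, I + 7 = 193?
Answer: -2934463/93 ≈ -31553.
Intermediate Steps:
I = 186 (I = -7 + 193 = 186)
X(p, G) = 10/p + G/p
X(I, M) - 1*31554 = (10 + 108)/186 - 1*31554 = (1/186)*118 - 31554 = 59/93 - 31554 = -2934463/93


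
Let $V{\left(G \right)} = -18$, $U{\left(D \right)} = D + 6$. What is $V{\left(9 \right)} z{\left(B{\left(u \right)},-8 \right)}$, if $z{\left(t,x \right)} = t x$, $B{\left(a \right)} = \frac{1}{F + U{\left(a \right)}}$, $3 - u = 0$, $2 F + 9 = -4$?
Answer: $\frac{288}{5} \approx 57.6$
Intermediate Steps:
$U{\left(D \right)} = 6 + D$
$F = - \frac{13}{2}$ ($F = - \frac{9}{2} + \frac{1}{2} \left(-4\right) = - \frac{9}{2} - 2 = - \frac{13}{2} \approx -6.5$)
$u = 3$ ($u = 3 - 0 = 3 + 0 = 3$)
$B{\left(a \right)} = \frac{1}{- \frac{1}{2} + a}$ ($B{\left(a \right)} = \frac{1}{- \frac{13}{2} + \left(6 + a\right)} = \frac{1}{- \frac{1}{2} + a}$)
$V{\left(9 \right)} z{\left(B{\left(u \right)},-8 \right)} = - 18 \frac{2}{-1 + 2 \cdot 3} \left(-8\right) = - 18 \frac{2}{-1 + 6} \left(-8\right) = - 18 \cdot \frac{2}{5} \left(-8\right) = \left(-18\right) \left(- \frac{16}{5}\right) = \frac{288}{5}$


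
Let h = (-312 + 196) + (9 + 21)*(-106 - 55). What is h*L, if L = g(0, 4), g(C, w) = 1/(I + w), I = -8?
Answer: 2473/2 ≈ 1236.5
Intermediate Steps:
h = -4946 (h = -116 + 30*(-161) = -116 - 4830 = -4946)
g(C, w) = 1/(-8 + w)
L = -1/4 (L = 1/(-8 + 4) = 1/(-4) = -1/4 ≈ -0.25000)
h*L = -4946*(-1/4) = 2473/2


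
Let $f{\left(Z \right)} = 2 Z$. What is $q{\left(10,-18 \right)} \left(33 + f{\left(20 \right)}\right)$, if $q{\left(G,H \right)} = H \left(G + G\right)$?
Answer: $-26280$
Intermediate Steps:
$q{\left(G,H \right)} = 2 G H$ ($q{\left(G,H \right)} = H 2 G = 2 G H$)
$q{\left(10,-18 \right)} \left(33 + f{\left(20 \right)}\right) = 2 \cdot 10 \left(-18\right) \left(33 + 2 \cdot 20\right) = - 360 \left(33 + 40\right) = \left(-360\right) 73 = -26280$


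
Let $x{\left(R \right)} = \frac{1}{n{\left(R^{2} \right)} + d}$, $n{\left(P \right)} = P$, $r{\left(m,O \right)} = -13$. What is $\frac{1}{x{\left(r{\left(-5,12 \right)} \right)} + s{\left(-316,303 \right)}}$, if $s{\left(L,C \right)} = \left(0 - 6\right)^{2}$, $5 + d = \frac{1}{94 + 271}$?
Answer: $\frac{59861}{2155361} \approx 0.027773$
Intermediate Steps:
$d = - \frac{1824}{365}$ ($d = -5 + \frac{1}{94 + 271} = -5 + \frac{1}{365} = - \frac{1824}{365} \approx -4.9973$)
$s{\left(L,C \right)} = 36$ ($s{\left(L,C \right)} = \left(-6\right)^{2} = 36$)
$x{\left(R \right)} = \frac{1}{- \frac{1824}{365} + R^{2}}$ ($x{\left(R \right)} = \frac{1}{R^{2} - \frac{1824}{365}} = \frac{1}{- \frac{1824}{365} + R^{2}}$)
$\frac{1}{x{\left(r{\left(-5,12 \right)} \right)} + s{\left(-316,303 \right)}} = \frac{1}{\frac{365}{-1824 + 365 \left(-13\right)^{2}} + 36} = \frac{1}{\frac{365}{-1824 + 365 \cdot 169} + 36} = \frac{1}{\frac{365}{-1824 + 61685} + 36} = \frac{1}{\frac{365}{59861} + 36} = \frac{1}{\frac{2155361}{59861}} = \frac{59861}{2155361}$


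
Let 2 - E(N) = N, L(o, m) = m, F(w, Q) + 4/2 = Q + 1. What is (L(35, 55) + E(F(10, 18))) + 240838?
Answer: 240878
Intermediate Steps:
F(w, Q) = -1 + Q (F(w, Q) = -2 + (Q + 1) = -2 + (1 + Q) = -1 + Q)
E(N) = 2 - N
(L(35, 55) + E(F(10, 18))) + 240838 = (55 + (2 - (-1 + 18))) + 240838 = (55 + (2 - 1*17)) + 240838 = (55 + (2 - 17)) + 240838 = (55 - 15) + 240838 = 40 + 240838 = 240878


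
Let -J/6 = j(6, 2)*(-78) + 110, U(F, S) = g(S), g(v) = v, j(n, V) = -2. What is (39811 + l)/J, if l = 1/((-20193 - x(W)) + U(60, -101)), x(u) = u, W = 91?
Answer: -405773617/16267230 ≈ -24.944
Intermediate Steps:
U(F, S) = S
J = -1596 (J = -6*(-2*(-78) + 110) = -6*(156 + 110) = -6*266 = -1596)
l = -1/20385 (l = 1/((-20193 - 1*91) - 101) = 1/((-20193 - 91) - 101) = 1/(-20284 - 101) = 1/(-20385) = -1/20385 ≈ -4.9056e-5)
(39811 + l)/J = (39811 - 1/20385)/(-1596) = (811547234/20385)*(-1/1596) = -405773617/16267230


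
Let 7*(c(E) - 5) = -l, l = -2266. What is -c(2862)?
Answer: -2301/7 ≈ -328.71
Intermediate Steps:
c(E) = 2301/7 (c(E) = 5 + (-1*(-2266))/7 = 5 + (1/7)*2266 = 5 + 2266/7 = 2301/7)
-c(2862) = -1*2301/7 = -2301/7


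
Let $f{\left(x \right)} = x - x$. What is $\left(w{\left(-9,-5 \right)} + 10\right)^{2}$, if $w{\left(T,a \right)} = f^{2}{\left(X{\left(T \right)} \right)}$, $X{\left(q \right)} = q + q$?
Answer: $100$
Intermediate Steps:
$X{\left(q \right)} = 2 q$
$f{\left(x \right)} = 0$
$w{\left(T,a \right)} = 0$ ($w{\left(T,a \right)} = 0^{2} = 0$)
$\left(w{\left(-9,-5 \right)} + 10\right)^{2} = \left(0 + 10\right)^{2} = 10^{2} = 100$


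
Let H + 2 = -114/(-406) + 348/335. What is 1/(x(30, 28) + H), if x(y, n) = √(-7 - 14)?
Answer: -3146659355/99259285966 - 4624680025*I*√21/99259285966 ≈ -0.031701 - 0.21351*I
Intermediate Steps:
x(y, n) = I*√21 (x(y, n) = √(-21) = I*√21)
H = -46271/68005 (H = -2 + (-114/(-406) + 348/335) = -2 + (-114*(-1/406) + 348*(1/335)) = -2 + (57/203 + 348/335) = -2 + 89739/68005 = -46271/68005 ≈ -0.68041)
1/(x(30, 28) + H) = 1/(I*√21 - 46271/68005) = 1/(-46271/68005 + I*√21)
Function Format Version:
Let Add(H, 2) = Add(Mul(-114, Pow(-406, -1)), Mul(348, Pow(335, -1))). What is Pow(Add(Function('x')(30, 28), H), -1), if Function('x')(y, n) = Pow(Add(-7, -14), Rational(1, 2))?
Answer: Add(Rational(-3146659355, 99259285966), Mul(Rational(-4624680025, 99259285966), I, Pow(21, Rational(1, 2)))) ≈ Add(-0.031701, Mul(-0.21351, I))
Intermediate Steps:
Function('x')(y, n) = Mul(I, Pow(21, Rational(1, 2))) (Function('x')(y, n) = Pow(-21, Rational(1, 2)) = Mul(I, Pow(21, Rational(1, 2))))
H = Rational(-46271, 68005) (H = Add(-2, Add(Mul(-114, Pow(-406, -1)), Mul(348, Pow(335, -1)))) = Add(-2, Add(Mul(-114, Rational(-1, 406)), Mul(348, Rational(1, 335)))) = Add(-2, Add(Rational(57, 203), Rational(348, 335))) = Add(-2, Rational(89739, 68005)) = Rational(-46271, 68005) ≈ -0.68041)
Pow(Add(Function('x')(30, 28), H), -1) = Pow(Add(Mul(I, Pow(21, Rational(1, 2))), Rational(-46271, 68005)), -1) = Pow(Add(Rational(-46271, 68005), Mul(I, Pow(21, Rational(1, 2)))), -1)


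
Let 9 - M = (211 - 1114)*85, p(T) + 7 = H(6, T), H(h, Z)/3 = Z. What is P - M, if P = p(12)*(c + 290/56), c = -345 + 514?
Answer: -2007959/28 ≈ -71713.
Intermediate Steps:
H(h, Z) = 3*Z
c = 169
p(T) = -7 + 3*T
M = 76764 (M = 9 - (211 - 1114)*85 = 9 - (-903)*85 = 9 - 1*(-76755) = 9 + 76755 = 76764)
P = 141433/28 (P = (-7 + 3*12)*(169 + 290/56) = (-7 + 36)*(169 + 290*(1/56)) = 29*(169 + 145/28) = 29*(4877/28) = 141433/28 ≈ 5051.2)
P - M = 141433/28 - 1*76764 = 141433/28 - 76764 = -2007959/28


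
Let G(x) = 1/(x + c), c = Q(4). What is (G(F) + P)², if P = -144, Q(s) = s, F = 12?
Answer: 5303809/256 ≈ 20718.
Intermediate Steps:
c = 4
G(x) = 1/(4 + x) (G(x) = 1/(x + 4) = 1/(4 + x))
(G(F) + P)² = (1/(4 + 12) - 144)² = (1/16 - 144)² = (-2303/16)² = 5303809/256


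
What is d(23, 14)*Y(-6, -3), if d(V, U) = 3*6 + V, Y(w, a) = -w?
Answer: 246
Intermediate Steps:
d(V, U) = 18 + V
d(23, 14)*Y(-6, -3) = (18 + 23)*(-1*(-6)) = 41*6 = 246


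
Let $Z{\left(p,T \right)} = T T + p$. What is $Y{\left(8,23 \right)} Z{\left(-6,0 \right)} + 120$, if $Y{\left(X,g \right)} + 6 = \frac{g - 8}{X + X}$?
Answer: $\frac{1203}{8} \approx 150.38$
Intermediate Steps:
$Z{\left(p,T \right)} = p + T^{2}$ ($Z{\left(p,T \right)} = T^{2} + p = p + T^{2}$)
$Y{\left(X,g \right)} = -6 + \frac{-8 + g}{2 X}$ ($Y{\left(X,g \right)} = -6 + \frac{g - 8}{X + X} = -6 + \frac{-8 + g}{2 X}$)
$Y{\left(8,23 \right)} Z{\left(-6,0 \right)} + 120 = \frac{-8 + 23 - 96}{2 \cdot 8} \left(-6 + 0^{2}\right) + 120 = \frac{1}{2} \cdot \frac{1}{8} \left(-8 + 23 - 96\right) \left(-6 + 0\right) + 120 = \frac{1}{2} \cdot \frac{1}{8} \left(-81\right) \left(-6\right) + 120 = \left(- \frac{81}{16}\right) \left(-6\right) + 120 = \frac{243}{8} + 120 = \frac{1203}{8}$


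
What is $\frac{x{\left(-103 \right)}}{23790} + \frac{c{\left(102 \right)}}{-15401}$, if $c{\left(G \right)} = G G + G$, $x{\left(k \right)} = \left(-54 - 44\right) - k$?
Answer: $- \frac{49972147}{73277958} \approx -0.68195$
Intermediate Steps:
$x{\left(k \right)} = -98 - k$
$c{\left(G \right)} = G + G^{2}$ ($c{\left(G \right)} = G^{2} + G = G + G^{2}$)
$\frac{x{\left(-103 \right)}}{23790} + \frac{c{\left(102 \right)}}{-15401} = \frac{-98 - -103}{23790} + \frac{102 \left(1 + 102\right)}{-15401} = \left(-98 + 103\right) \frac{1}{23790} + 102 \cdot 103 \left(- \frac{1}{15401}\right) = 5 \cdot \frac{1}{23790} + 10506 \left(- \frac{1}{15401}\right) = \frac{1}{4758} - \frac{10506}{15401} = - \frac{49972147}{73277958}$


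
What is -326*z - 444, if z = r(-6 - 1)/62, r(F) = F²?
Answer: -21751/31 ≈ -701.65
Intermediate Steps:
z = 49/62 (z = (-6 - 1)²/62 = (-7)²*(1/62) = 49*(1/62) = 49/62 ≈ 0.79032)
-326*z - 444 = -326*49/62 - 444 = -7987/31 - 444 = -21751/31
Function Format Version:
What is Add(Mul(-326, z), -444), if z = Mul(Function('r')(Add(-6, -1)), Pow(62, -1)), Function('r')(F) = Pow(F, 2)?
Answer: Rational(-21751, 31) ≈ -701.65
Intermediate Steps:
z = Rational(49, 62) (z = Mul(Pow(Add(-6, -1), 2), Pow(62, -1)) = Mul(Pow(-7, 2), Rational(1, 62)) = Mul(49, Rational(1, 62)) = Rational(49, 62) ≈ 0.79032)
Add(Mul(-326, z), -444) = Add(Mul(-326, Rational(49, 62)), -444) = Add(Rational(-7987, 31), -444) = Rational(-21751, 31)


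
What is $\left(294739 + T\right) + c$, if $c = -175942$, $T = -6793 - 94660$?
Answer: $17344$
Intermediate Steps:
$T = -101453$
$\left(294739 + T\right) + c = \left(294739 - 101453\right) - 175942 = 193286 - 175942 = 17344$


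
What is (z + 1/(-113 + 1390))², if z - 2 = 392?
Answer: 253148853321/1630729 ≈ 1.5524e+5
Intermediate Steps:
z = 394 (z = 2 + 392 = 394)
(z + 1/(-113 + 1390))² = (394 + 1/(-113 + 1390))² = (394 + 1/1277)² = (503139/1277)² = 253148853321/1630729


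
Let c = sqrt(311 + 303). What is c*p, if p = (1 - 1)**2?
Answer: 0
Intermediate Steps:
c = sqrt(614) ≈ 24.779
p = 0 (p = 0**2 = 0)
c*p = sqrt(614)*0 = 0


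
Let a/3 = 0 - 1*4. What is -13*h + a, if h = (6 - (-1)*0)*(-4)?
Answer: 300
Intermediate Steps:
a = -12 (a = 3*(0 - 1*4) = 3*(0 - 4) = 3*(-4) = -12)
h = -24 (h = (6 - 1*0)*(-4) = (6 + 0)*(-4) = 6*(-4) = -24)
-13*h + a = -13*(-24) - 12 = 312 - 12 = 300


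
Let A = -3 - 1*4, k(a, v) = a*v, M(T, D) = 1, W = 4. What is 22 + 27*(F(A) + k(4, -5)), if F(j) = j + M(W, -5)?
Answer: -680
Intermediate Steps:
A = -7 (A = -3 - 4 = -7)
F(j) = 1 + j (F(j) = j + 1 = 1 + j)
22 + 27*(F(A) + k(4, -5)) = 22 + 27*((1 - 7) + 4*(-5)) = 22 + 27*(-6 - 20) = 22 + 27*(-26) = 22 - 702 = -680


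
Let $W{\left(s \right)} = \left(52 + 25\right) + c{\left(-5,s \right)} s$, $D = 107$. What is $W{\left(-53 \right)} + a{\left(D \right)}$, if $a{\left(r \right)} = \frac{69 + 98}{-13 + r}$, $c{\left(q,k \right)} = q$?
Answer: $\frac{32315}{94} \approx 343.78$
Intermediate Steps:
$W{\left(s \right)} = 77 - 5 s$ ($W{\left(s \right)} = \left(52 + 25\right) - 5 s = 77 - 5 s$)
$a{\left(r \right)} = \frac{167}{-13 + r}$
$W{\left(-53 \right)} + a{\left(D \right)} = \left(77 - -265\right) + \frac{167}{-13 + 107} = \left(77 + 265\right) + \frac{167}{94} = 342 + 167 \cdot \frac{1}{94} = 342 + \frac{167}{94} = \frac{32315}{94}$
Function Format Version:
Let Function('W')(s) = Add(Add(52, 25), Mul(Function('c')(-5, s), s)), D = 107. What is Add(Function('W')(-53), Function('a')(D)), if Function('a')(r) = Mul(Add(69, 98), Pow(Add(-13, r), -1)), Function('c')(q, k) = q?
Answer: Rational(32315, 94) ≈ 343.78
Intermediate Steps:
Function('W')(s) = Add(77, Mul(-5, s)) (Function('W')(s) = Add(Add(52, 25), Mul(-5, s)) = Add(77, Mul(-5, s)))
Function('a')(r) = Mul(167, Pow(Add(-13, r), -1))
Add(Function('W')(-53), Function('a')(D)) = Add(Add(77, Mul(-5, -53)), Mul(167, Pow(Add(-13, 107), -1))) = Add(Add(77, 265), Mul(167, Pow(94, -1))) = Add(342, Mul(167, Rational(1, 94))) = Add(342, Rational(167, 94)) = Rational(32315, 94)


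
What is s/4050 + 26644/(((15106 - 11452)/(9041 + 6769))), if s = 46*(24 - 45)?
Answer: 15796528817/137025 ≈ 1.1528e+5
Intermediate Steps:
s = -966 (s = 46*(-21) = -966)
s/4050 + 26644/(((15106 - 11452)/(9041 + 6769))) = -966/4050 + 26644/(((15106 - 11452)/(9041 + 6769))) = -966*1/4050 + 26644/((3654/15810)) = -161/675 + 26644/((3654*(1/15810))) = -161/675 + 26644/(609/2635) = -161/675 + 26644*(2635/609) = -161/675 + 70206940/609 = 15796528817/137025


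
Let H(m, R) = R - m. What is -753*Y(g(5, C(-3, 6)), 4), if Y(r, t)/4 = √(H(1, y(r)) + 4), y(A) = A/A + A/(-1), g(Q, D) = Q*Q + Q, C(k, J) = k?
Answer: -3012*I*√26 ≈ -15358.0*I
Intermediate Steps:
g(Q, D) = Q + Q² (g(Q, D) = Q² + Q = Q + Q²)
y(A) = 1 - A (y(A) = 1 + A*(-1) = 1 - A)
Y(r, t) = 4*√(4 - r) (Y(r, t) = 4*√(((1 - r) - 1*1) + 4) = 4*√(((1 - r) - 1) + 4) = 4*√(-r + 4) = 4*√(4 - r))
-753*Y(g(5, C(-3, 6)), 4) = -3012*√(4 - 5*(1 + 5)) = -3012*√(4 - 5*6) = -3012*√(4 - 1*30) = -3012*√(4 - 30) = -3012*√(-26) = -3012*I*√26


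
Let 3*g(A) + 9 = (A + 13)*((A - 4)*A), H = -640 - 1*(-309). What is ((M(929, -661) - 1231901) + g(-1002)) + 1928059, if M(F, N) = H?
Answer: -331612132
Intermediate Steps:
H = -331 (H = -640 + 309 = -331)
g(A) = -3 + A*(-4 + A)*(13 + A)/3 (g(A) = -3 + ((A + 13)*((A - 4)*A))/3 = -3 + ((13 + A)*((-4 + A)*A))/3 = -3 + ((13 + A)*(A*(-4 + A)))/3 = -3 + (A*(-4 + A)*(13 + A))/3 = -3 + A*(-4 + A)*(13 + A)/3)
M(F, N) = -331
((M(929, -661) - 1231901) + g(-1002)) + 1928059 = ((-331 - 1231901) + (-3 + 3*(-1002)**2 - 52/3*(-1002) + (1/3)*(-1002)**3)) + 1928059 = (-1232232 + (-3 + 3*1004004 + 17368 + (1/3)*(-1006012008))) + 1928059 = (-1232232 + (-3 + 3012012 + 17368 - 335337336)) + 1928059 = (-1232232 - 332307959) + 1928059 = -333540191 + 1928059 = -331612132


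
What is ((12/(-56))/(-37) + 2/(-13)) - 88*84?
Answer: -49778725/6734 ≈ -7392.1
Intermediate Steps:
((12/(-56))/(-37) + 2/(-13)) - 88*84 = ((12*(-1/56))*(-1/37) + 2*(-1/13)) - 7392 = (-3/14*(-1/37) - 2/13) - 7392 = (3/518 - 2/13) - 7392 = -997/6734 - 7392 = -49778725/6734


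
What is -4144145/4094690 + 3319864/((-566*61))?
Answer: -22519499463/231759454 ≈ -97.168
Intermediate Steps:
-4144145/4094690 + 3319864/((-566*61)) = -4144145*1/4094690 + 3319864/(-34526) = -828829/818938 + 3319864*(-1/34526) = -828829/818938 - 27212/283 = -22519499463/231759454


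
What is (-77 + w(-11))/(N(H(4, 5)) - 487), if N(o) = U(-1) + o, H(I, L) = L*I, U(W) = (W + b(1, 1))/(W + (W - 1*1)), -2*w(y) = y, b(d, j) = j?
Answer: 143/934 ≈ 0.15311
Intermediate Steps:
w(y) = -y/2
U(W) = (1 + W)/(-1 + 2*W) (U(W) = (W + 1)/(W + (W - 1*1)) = (1 + W)/(W + (W - 1)) = (1 + W)/(W + (-1 + W)) = (1 + W)/(-1 + 2*W))
H(I, L) = I*L
N(o) = o (N(o) = (1 - 1)/(-1 + 2*(-1)) + o = 0/(-1 - 2) + o = 0/(-3) + o = -1/3*0 + o = 0 + o = o)
(-77 + w(-11))/(N(H(4, 5)) - 487) = (-77 - 1/2*(-11))/(4*5 - 487) = (-77 + 11/2)/(20 - 487) = -143/2/(-467) = -143/2*(-1/467) = 143/934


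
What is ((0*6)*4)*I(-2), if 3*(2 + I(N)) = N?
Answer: 0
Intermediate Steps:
I(N) = -2 + N/3
((0*6)*4)*I(-2) = ((0*6)*4)*(-2 + (⅓)*(-2)) = (0*4)*(-2 - ⅔) = 0*(-8/3) = 0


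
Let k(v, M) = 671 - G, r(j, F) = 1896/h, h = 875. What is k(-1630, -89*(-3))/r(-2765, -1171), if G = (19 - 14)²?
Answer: 282625/948 ≈ 298.13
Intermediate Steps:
r(j, F) = 1896/875
G = 25 (G = 5² = 25)
k(v, M) = 646 (k(v, M) = 671 - 1*25 = 671 - 25 = 646)
k(-1630, -89*(-3))/r(-2765, -1171) = 646/(1896/875) = 646*(875/1896) = 282625/948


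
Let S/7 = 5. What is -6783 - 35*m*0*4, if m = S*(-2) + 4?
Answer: -6783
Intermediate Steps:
S = 35 (S = 7*5 = 35)
m = -66 (m = 35*(-2) + 4 = -70 + 4 = -66)
-6783 - 35*m*0*4 = -6783 - 35*(-66)*0*4 = -6783 - (-2310)*0 = -6783 - 1*0 = -6783 + 0 = -6783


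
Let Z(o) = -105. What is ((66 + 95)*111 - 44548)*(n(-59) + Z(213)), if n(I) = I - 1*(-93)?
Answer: 1894067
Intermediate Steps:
n(I) = 93 + I (n(I) = I + 93 = 93 + I)
((66 + 95)*111 - 44548)*(n(-59) + Z(213)) = ((66 + 95)*111 - 44548)*((93 - 59) - 105) = (161*111 - 44548)*(34 - 105) = (17871 - 44548)*(-71) = -26677*(-71) = 1894067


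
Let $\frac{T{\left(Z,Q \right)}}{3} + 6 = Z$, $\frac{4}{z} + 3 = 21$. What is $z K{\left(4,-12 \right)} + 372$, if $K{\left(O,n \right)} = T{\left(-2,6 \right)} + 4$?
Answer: $\frac{3308}{9} \approx 367.56$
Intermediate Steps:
$z = \frac{2}{9}$ ($z = \frac{4}{-3 + 21} = \frac{4}{18} = 4 \cdot \frac{1}{18} = \frac{2}{9} \approx 0.22222$)
$T{\left(Z,Q \right)} = -18 + 3 Z$
$K{\left(O,n \right)} = -20$ ($K{\left(O,n \right)} = \left(-18 + 3 \left(-2\right)\right) + 4 = \left(-18 - 6\right) + 4 = -24 + 4 = -20$)
$z K{\left(4,-12 \right)} + 372 = \frac{2}{9} \left(-20\right) + 372 = - \frac{40}{9} + 372 = \frac{3308}{9}$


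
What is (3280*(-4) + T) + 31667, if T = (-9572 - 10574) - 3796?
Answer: -5395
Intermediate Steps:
T = -23942 (T = -20146 - 3796 = -23942)
(3280*(-4) + T) + 31667 = (3280*(-4) - 23942) + 31667 = (-13120 - 23942) + 31667 = -37062 + 31667 = -5395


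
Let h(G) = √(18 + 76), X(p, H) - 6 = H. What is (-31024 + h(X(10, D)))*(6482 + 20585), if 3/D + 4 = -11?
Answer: -839726608 + 27067*√94 ≈ -8.3946e+8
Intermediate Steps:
D = -⅕ (D = 3/(-4 - 11) = 3/(-15) = 3*(-1/15) = -⅕ ≈ -0.20000)
X(p, H) = 6 + H
h(G) = √94
(-31024 + h(X(10, D)))*(6482 + 20585) = (-31024 + √94)*(6482 + 20585) = (-31024 + √94)*27067 = -839726608 + 27067*√94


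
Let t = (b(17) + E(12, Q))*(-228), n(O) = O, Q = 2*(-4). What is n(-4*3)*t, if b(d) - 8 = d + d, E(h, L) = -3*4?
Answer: 82080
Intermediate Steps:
Q = -8
E(h, L) = -12
b(d) = 8 + 2*d (b(d) = 8 + (d + d) = 8 + 2*d)
t = -6840 (t = ((8 + 2*17) - 12)*(-228) = ((8 + 34) - 12)*(-228) = (42 - 12)*(-228) = 30*(-228) = -6840)
n(-4*3)*t = -4*3*(-6840) = -12*(-6840) = 82080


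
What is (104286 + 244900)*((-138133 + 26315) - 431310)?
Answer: -189652693808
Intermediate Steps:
(104286 + 244900)*((-138133 + 26315) - 431310) = 349186*(-111818 - 431310) = 349186*(-543128) = -189652693808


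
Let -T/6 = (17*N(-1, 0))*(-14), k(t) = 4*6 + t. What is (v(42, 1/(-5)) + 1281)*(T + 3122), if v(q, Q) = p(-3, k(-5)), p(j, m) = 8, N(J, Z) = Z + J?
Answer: 2183566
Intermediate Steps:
N(J, Z) = J + Z
k(t) = 24 + t
v(q, Q) = 8
T = -1428 (T = -6*17*(-1 + 0)*(-14) = -6*17*(-1)*(-14) = -(-102)*(-14) = -6*238 = -1428)
(v(42, 1/(-5)) + 1281)*(T + 3122) = (8 + 1281)*(-1428 + 3122) = 1289*1694 = 2183566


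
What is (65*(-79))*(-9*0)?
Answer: 0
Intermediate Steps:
(65*(-79))*(-9*0) = -5135*0 = 0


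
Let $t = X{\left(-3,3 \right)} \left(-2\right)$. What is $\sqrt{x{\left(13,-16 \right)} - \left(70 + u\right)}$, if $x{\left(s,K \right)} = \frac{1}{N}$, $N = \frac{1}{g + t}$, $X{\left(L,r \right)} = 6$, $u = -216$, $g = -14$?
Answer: $2 \sqrt{30} \approx 10.954$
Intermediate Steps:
$t = -12$ ($t = 6 \left(-2\right) = -12$)
$N = - \frac{1}{26}$ ($N = \frac{1}{-14 - 12} = \frac{1}{-26} = - \frac{1}{26} \approx -0.038462$)
$x{\left(s,K \right)} = -26$ ($x{\left(s,K \right)} = \frac{1}{- \frac{1}{26}} = -26$)
$\sqrt{x{\left(13,-16 \right)} - \left(70 + u\right)} = \sqrt{-26 - -146} = \sqrt{-26 + \left(-70 + 216\right)} = \sqrt{-26 + 146} = \sqrt{120} = 2 \sqrt{30}$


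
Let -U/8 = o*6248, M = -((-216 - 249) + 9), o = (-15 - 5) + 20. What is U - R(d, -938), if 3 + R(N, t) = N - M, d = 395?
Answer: 64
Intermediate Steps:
o = 0 (o = -20 + 20 = 0)
M = 456 (M = -(-465 + 9) = -1*(-456) = 456)
R(N, t) = -459 + N (R(N, t) = -3 + (N - 1*456) = -3 + (N - 456) = -3 + (-456 + N) = -459 + N)
U = 0 (U = -0*6248 = -8*0 = 0)
U - R(d, -938) = 0 - (-459 + 395) = 0 - 1*(-64) = 0 + 64 = 64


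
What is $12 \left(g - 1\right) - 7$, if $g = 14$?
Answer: $149$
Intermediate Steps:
$12 \left(g - 1\right) - 7 = 12 \left(14 - 1\right) - 7 = 12 \cdot 13 - 7 = 156 - 7 = 149$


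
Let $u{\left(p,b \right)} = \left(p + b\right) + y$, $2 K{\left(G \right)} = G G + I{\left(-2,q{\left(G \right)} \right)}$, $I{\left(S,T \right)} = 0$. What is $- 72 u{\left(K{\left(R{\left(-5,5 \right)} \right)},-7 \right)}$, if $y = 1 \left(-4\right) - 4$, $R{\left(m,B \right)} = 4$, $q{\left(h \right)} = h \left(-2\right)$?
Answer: $504$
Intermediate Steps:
$q{\left(h \right)} = - 2 h$
$y = -8$ ($y = -4 - 4 = -8$)
$K{\left(G \right)} = \frac{G^{2}}{2}$ ($K{\left(G \right)} = \frac{G G + 0}{2} = \frac{G^{2} + 0}{2} = \frac{G^{2}}{2}$)
$u{\left(p,b \right)} = -8 + b + p$ ($u{\left(p,b \right)} = \left(p + b\right) - 8 = \left(b + p\right) - 8 = -8 + b + p$)
$- 72 u{\left(K{\left(R{\left(-5,5 \right)} \right)},-7 \right)} = - 72 \left(-8 - 7 + \frac{4^{2}}{2}\right) = - 72 \left(-8 - 7 + \frac{1}{2} \cdot 16\right) = - 72 \left(-8 - 7 + 8\right) = \left(-72\right) \left(-7\right) = 504$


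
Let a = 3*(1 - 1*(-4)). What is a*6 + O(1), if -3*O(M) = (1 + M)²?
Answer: 266/3 ≈ 88.667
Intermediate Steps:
O(M) = -(1 + M)²/3
a = 15 (a = 3*(1 + 4) = 3*5 = 15)
a*6 + O(1) = 15*6 - (1 + 1)²/3 = 90 - ⅓*2² = 90 - ⅓*4 = 90 - 4/3 = 266/3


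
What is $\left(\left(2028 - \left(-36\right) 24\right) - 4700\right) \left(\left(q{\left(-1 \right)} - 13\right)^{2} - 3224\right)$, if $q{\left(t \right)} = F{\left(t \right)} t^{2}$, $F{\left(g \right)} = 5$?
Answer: $5713280$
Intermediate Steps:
$q{\left(t \right)} = 5 t^{2}$
$\left(\left(2028 - \left(-36\right) 24\right) - 4700\right) \left(\left(q{\left(-1 \right)} - 13\right)^{2} - 3224\right) = \left(\left(2028 - \left(-36\right) 24\right) - 4700\right) \left(\left(5 \left(-1\right)^{2} - 13\right)^{2} - 3224\right) = \left(\left(2028 - -864\right) - 4700\right) \left(\left(5 \cdot 1 - 13\right)^{2} - 3224\right) = \left(\left(2028 + 864\right) - 4700\right) \left(\left(5 - 13\right)^{2} - 3224\right) = \left(2892 - 4700\right) \left(\left(-8\right)^{2} - 3224\right) = - 1808 \left(64 - 3224\right) = \left(-1808\right) \left(-3160\right) = 5713280$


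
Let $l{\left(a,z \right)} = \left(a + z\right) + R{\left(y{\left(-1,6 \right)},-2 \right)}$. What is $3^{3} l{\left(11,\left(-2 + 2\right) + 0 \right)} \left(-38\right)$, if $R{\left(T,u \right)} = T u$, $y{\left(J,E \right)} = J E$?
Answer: $-23598$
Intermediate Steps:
$y{\left(J,E \right)} = E J$
$l{\left(a,z \right)} = 12 + a + z$ ($l{\left(a,z \right)} = \left(a + z\right) + 6 \left(-1\right) \left(-2\right) = \left(a + z\right) - -12 = \left(a + z\right) + 12 = 12 + a + z$)
$3^{3} l{\left(11,\left(-2 + 2\right) + 0 \right)} \left(-38\right) = 3^{3} \left(12 + 11 + \left(\left(-2 + 2\right) + 0\right)\right) \left(-38\right) = 27 \left(12 + 11 + \left(0 + 0\right)\right) \left(-38\right) = 27 \left(12 + 11 + 0\right) \left(-38\right) = 27 \cdot 23 \left(-38\right) = 621 \left(-38\right) = -23598$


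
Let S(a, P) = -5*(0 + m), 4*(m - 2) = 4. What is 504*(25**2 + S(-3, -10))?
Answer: 307440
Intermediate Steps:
m = 3 (m = 2 + (1/4)*4 = 2 + 1 = 3)
S(a, P) = -15 (S(a, P) = -5*(0 + 3) = -5*3 = -15)
504*(25**2 + S(-3, -10)) = 504*(25**2 - 15) = 504*(625 - 15) = 504*610 = 307440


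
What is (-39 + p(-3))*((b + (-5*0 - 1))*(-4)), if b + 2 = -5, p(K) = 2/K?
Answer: -3808/3 ≈ -1269.3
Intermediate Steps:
b = -7 (b = -2 - 5 = -7)
(-39 + p(-3))*((b + (-5*0 - 1))*(-4)) = (-39 + 2/(-3))*((-7 + (-5*0 - 1))*(-4)) = (-39 + 2*(-⅓))*((-7 + (0 - 1))*(-4)) = (-39 - ⅔)*((-7 - 1)*(-4)) = -(-952)*(-4)/3 = -119/3*32 = -3808/3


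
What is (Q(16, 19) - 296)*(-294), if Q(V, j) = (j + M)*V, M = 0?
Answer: -2352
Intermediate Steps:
Q(V, j) = V*j (Q(V, j) = (j + 0)*V = j*V = V*j)
(Q(16, 19) - 296)*(-294) = (16*19 - 296)*(-294) = (304 - 296)*(-294) = 8*(-294) = -2352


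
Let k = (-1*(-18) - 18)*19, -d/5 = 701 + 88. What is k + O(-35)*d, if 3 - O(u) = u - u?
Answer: -11835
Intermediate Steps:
d = -3945 (d = -5*(701 + 88) = -5*789 = -3945)
O(u) = 3 (O(u) = 3 - (u - u) = 3 - 1*0 = 3 + 0 = 3)
k = 0 (k = (18 - 18)*19 = 0*19 = 0)
k + O(-35)*d = 0 + 3*(-3945) = 0 - 11835 = -11835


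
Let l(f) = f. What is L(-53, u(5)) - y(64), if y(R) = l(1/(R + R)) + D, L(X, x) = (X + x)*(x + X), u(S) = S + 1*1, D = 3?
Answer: 282367/128 ≈ 2206.0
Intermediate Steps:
u(S) = 1 + S (u(S) = S + 1 = 1 + S)
L(X, x) = (X + x)**2 (L(X, x) = (X + x)*(X + x) = (X + x)**2)
y(R) = 3 + 1/(2*R) (y(R) = 1/(R + R) + 3 = 1/(2*R) + 3 = 3 + 1/(2*R))
L(-53, u(5)) - y(64) = (-53 + (1 + 5))**2 - (3 + (1/2)/64) = (-53 + 6)**2 - (3 + (1/2)*(1/64)) = (-47)**2 - (3 + 1/128) = 2209 - 1*385/128 = 2209 - 385/128 = 282367/128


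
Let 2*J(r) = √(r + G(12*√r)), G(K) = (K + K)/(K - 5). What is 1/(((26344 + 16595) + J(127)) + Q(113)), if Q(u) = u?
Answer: 2*√(-5 + 12*√127)/(√(-635 + 1548*√127) + 86104*√(-5 + 12*√127)) ≈ 2.3225e-5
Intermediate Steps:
G(K) = 2*K/(-5 + K) (G(K) = (2*K)/(-5 + K) = 2*K/(-5 + K))
J(r) = √(r + 24*√r/(-5 + 12*√r))/2 (J(r) = √(r + 2*(12*√r)/(-5 + 12*√r))/2 = √(r + 24*√r/(-5 + 12*√r))/2)
1/(((26344 + 16595) + J(127)) + Q(113)) = 1/(((26344 + 16595) + √((24*√127 + 127*(-5 + 12*√127))/(-5 + 12*√127))/2) + 113) = 1/((42939 + √((24*√127 + (-635 + 1524*√127))/(-5 + 12*√127))/2) + 113) = 1/((42939 + √((-635 + 1548*√127)/(-5 + 12*√127))/2) + 113) = 1/((42939 + (√(-635 + 1548*√127)/√(-5 + 12*√127))/2) + 113) = 1/((42939 + √(-635 + 1548*√127)/(2*√(-5 + 12*√127))) + 113) = 1/(43052 + √(-635 + 1548*√127)/(2*√(-5 + 12*√127)))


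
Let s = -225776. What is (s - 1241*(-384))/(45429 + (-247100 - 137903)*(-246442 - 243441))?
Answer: 125384/94303235039 ≈ 1.3296e-6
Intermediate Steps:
(s - 1241*(-384))/(45429 + (-247100 - 137903)*(-246442 - 243441)) = (-225776 - 1241*(-384))/(45429 + (-247100 - 137903)*(-246442 - 243441)) = (-225776 + 476544)/(45429 - 385003*(-489883)) = 250768/(45429 + 188606424649) = 250768/188606470078 = 250768*(1/188606470078) = 125384/94303235039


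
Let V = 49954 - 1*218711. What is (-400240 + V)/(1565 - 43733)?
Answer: 568997/42168 ≈ 13.494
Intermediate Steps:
V = -168757 (V = 49954 - 218711 = -168757)
(-400240 + V)/(1565 - 43733) = (-400240 - 168757)/(1565 - 43733) = -568997/(-42168) = -568997*(-1/42168) = 568997/42168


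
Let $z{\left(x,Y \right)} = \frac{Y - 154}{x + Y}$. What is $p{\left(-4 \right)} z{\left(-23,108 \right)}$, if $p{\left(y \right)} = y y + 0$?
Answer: $- \frac{736}{85} \approx -8.6588$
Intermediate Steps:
$p{\left(y \right)} = y^{2}$ ($p{\left(y \right)} = y^{2} + 0 = y^{2}$)
$z{\left(x,Y \right)} = \frac{-154 + Y}{Y + x}$
$p{\left(-4 \right)} z{\left(-23,108 \right)} = \left(-4\right)^{2} \frac{-154 + 108}{108 - 23} = 16 \cdot \frac{1}{85} \left(-46\right) = 16 \left(- \frac{46}{85}\right) = - \frac{736}{85}$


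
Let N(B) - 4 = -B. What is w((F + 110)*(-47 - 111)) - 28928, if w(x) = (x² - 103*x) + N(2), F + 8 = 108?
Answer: 1104301014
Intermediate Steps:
N(B) = 4 - B
F = 100 (F = -8 + 108 = 100)
w(x) = 2 + x² - 103*x (w(x) = (x² - 103*x) + (4 - 1*2) = (x² - 103*x) + (4 - 2) = (x² - 103*x) + 2 = 2 + x² - 103*x)
w((F + 110)*(-47 - 111)) - 28928 = (2 + ((100 + 110)*(-47 - 111))² - 103*(100 + 110)*(-47 - 111)) - 28928 = (2 + (210*(-158))² - 21630*(-158)) - 28928 = (2 + (-33180)² - 103*(-33180)) - 28928 = (2 + 1100912400 + 3417540) - 28928 = 1104329942 - 28928 = 1104301014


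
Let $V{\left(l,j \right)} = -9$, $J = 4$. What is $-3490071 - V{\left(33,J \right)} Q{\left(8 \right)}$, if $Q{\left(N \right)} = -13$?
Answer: $-3490188$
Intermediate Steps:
$-3490071 - V{\left(33,J \right)} Q{\left(8 \right)} = -3490071 - \left(-9\right) \left(-13\right) = -3490071 - 117 = -3490188$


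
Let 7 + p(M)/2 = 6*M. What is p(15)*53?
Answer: 8798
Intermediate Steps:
p(M) = -14 + 12*M (p(M) = -14 + 2*(6*M) = -14 + 12*M)
p(15)*53 = (-14 + 12*15)*53 = (-14 + 180)*53 = 166*53 = 8798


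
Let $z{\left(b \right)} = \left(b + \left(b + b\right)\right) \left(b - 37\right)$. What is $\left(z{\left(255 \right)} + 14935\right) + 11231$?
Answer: $192936$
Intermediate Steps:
$z{\left(b \right)} = 3 b \left(-37 + b\right)$ ($z{\left(b \right)} = \left(b + 2 b\right) \left(-37 + b\right) = 3 b \left(-37 + b\right)$)
$\left(z{\left(255 \right)} + 14935\right) + 11231 = \left(3 \cdot 255 \left(-37 + 255\right) + 14935\right) + 11231 = \left(3 \cdot 255 \cdot 218 + 14935\right) + 11231 = \left(166770 + 14935\right) + 11231 = 181705 + 11231 = 192936$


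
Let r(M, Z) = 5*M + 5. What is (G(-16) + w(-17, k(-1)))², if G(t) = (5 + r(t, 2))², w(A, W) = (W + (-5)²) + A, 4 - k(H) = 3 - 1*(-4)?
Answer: 24059025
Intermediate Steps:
r(M, Z) = 5 + 5*M
k(H) = -3 (k(H) = 4 - (3 - 1*(-4)) = 4 - (3 + 4) = 4 - 1*7 = 4 - 7 = -3)
w(A, W) = 25 + A + W (w(A, W) = (W + 25) + A = (25 + W) + A = 25 + A + W)
G(t) = (10 + 5*t)² (G(t) = (5 + (5 + 5*t))² = (10 + 5*t)²)
(G(-16) + w(-17, k(-1)))² = (25*(2 - 16)² + (25 - 17 - 3))² = (25*(-14)² + 5)² = (25*196 + 5)² = (4900 + 5)² = 4905² = 24059025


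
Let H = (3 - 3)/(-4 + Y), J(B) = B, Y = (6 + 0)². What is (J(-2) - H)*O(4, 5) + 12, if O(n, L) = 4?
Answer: 4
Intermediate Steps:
Y = 36 (Y = 6² = 36)
H = 0 (H = (3 - 3)/(-4 + 36) = 0/32 = 0*(1/32) = 0)
(J(-2) - H)*O(4, 5) + 12 = (-2 - 1*0)*4 + 12 = (-2 + 0)*4 + 12 = -2*4 + 12 = -8 + 12 = 4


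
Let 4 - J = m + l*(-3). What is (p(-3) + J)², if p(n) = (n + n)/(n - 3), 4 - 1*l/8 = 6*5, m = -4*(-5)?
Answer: 408321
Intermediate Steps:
m = 20
l = -208 (l = 32 - 48*5 = 32 - 8*30 = 32 - 240 = -208)
J = -640 (J = 4 - (20 - 208*(-3)) = 4 - (20 + 624) = 4 - 1*644 = 4 - 644 = -640)
p(n) = 2*n/(-3 + n) (p(n) = (2*n)/(-3 + n) = 2*n/(-3 + n))
(p(-3) + J)² = (2*(-3)/(-3 - 3) - 640)² = (2*(-3)/(-6) - 640)² = (2*(-3)*(-⅙) - 640)² = (1 - 640)² = (-639)² = 408321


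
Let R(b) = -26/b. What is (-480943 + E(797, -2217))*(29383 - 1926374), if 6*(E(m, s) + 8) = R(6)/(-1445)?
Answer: 23730476251989527/26010 ≈ 9.1236e+11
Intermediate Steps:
E(m, s) = -208067/26010 (E(m, s) = -8 + (-26/6/(-1445))/6 = -8 + (-26*1/6*(-1/1445))/6 = -8 + (-13/3*(-1/1445))/6 = -8 + (1/6)*(13/4335) = -8 + 13/26010 = -208067/26010)
(-480943 + E(797, -2217))*(29383 - 1926374) = (-480943 - 208067/26010)*(29383 - 1926374) = -12509535497/26010*(-1896991) = 23730476251989527/26010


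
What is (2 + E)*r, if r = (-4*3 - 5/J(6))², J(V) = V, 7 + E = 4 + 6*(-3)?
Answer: -112651/36 ≈ -3129.2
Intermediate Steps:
E = -21 (E = -7 + (4 + 6*(-3)) = -7 + (4 - 18) = -7 - 14 = -21)
r = 5929/36 (r = (-4*3 - 5/6)² = (-12 - 5*⅙)² = (-12 - ⅚)² = (-77/6)² = 5929/36 ≈ 164.69)
(2 + E)*r = (2 - 21)*(5929/36) = -19*5929/36 = -112651/36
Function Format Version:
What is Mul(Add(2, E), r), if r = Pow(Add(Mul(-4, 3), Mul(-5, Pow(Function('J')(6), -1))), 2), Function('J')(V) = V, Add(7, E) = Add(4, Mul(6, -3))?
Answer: Rational(-112651, 36) ≈ -3129.2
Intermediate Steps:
E = -21 (E = Add(-7, Add(4, Mul(6, -3))) = Add(-7, Add(4, -18)) = Add(-7, -14) = -21)
r = Rational(5929, 36) (r = Pow(Add(Mul(-4, 3), Mul(-5, Pow(6, -1))), 2) = Pow(Add(-12, Mul(-5, Rational(1, 6))), 2) = Pow(Add(-12, Rational(-5, 6)), 2) = Pow(Rational(-77, 6), 2) = Rational(5929, 36) ≈ 164.69)
Mul(Add(2, E), r) = Mul(Add(2, -21), Rational(5929, 36)) = Mul(-19, Rational(5929, 36)) = Rational(-112651, 36)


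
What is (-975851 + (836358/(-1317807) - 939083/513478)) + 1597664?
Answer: 140252455396538131/225554967582 ≈ 6.2181e+5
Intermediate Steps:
(-975851 + (836358/(-1317807) - 939083/513478)) + 1597664 = (-975851 + (836358*(-1/1317807) - 939083*1/513478)) + 1597664 = (-975851 + (-278786/439269 - 939083/513478)) + 1597664 = (-975851 - 555660528035/225554967582) + 1597664 = -220108596330390317/225554967582 + 1597664 = 140252455396538131/225554967582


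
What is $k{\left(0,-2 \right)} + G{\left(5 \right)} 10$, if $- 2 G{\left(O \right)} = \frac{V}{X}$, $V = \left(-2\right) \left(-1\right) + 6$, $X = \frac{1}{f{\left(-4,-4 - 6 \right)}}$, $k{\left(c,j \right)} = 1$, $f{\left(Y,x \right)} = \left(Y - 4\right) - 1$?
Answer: $361$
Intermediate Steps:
$f{\left(Y,x \right)} = -5 + Y$ ($f{\left(Y,x \right)} = \left(-4 + Y\right) - 1 = -5 + Y$)
$X = - \frac{1}{9}$ ($X = \frac{1}{-5 - 4} = \frac{1}{-9} = - \frac{1}{9} \approx -0.11111$)
$V = 8$ ($V = 2 + 6 = 8$)
$G{\left(O \right)} = 36$ ($G{\left(O \right)} = - \frac{8 \frac{1}{- \frac{1}{9}}}{2} = - \frac{8 \left(-9\right)}{2} = \left(- \frac{1}{2}\right) \left(-72\right) = 36$)
$k{\left(0,-2 \right)} + G{\left(5 \right)} 10 = 1 + 36 \cdot 10 = 1 + 360 = 361$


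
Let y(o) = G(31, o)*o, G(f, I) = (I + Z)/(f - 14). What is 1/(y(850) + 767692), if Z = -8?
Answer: 1/809792 ≈ 1.2349e-6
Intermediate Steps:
G(f, I) = (-8 + I)/(-14 + f) (G(f, I) = (I - 8)/(f - 14) = (-8 + I)/(-14 + f))
y(o) = o*(-8/17 + o/17) (y(o) = ((-8 + o)/(-14 + 31))*o = ((-8 + o)/17)*o = (-8/17 + o/17)*o = o*(-8/17 + o/17))
1/(y(850) + 767692) = 1/((1/17)*850*(-8 + 850) + 767692) = 1/((1/17)*850*842 + 767692) = 1/(42100 + 767692) = 1/809792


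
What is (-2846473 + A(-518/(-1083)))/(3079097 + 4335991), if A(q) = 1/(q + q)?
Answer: -2948944945/7682031168 ≈ -0.38388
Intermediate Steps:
A(q) = 1/(2*q)
(-2846473 + A(-518/(-1083)))/(3079097 + 4335991) = (-2846473 + 1/(2*((-518/(-1083)))))/(3079097 + 4335991) = (-2846473 + 1/(2*((-518*(-1/1083)))))/7415088 = (-2846473 + 1/(2*(518/1083)))*(1/7415088) = (-2846473 + (½)*(1083/518))*(1/7415088) = (-2846473 + 1083/1036)*(1/7415088) = -2948944945/1036*1/7415088 = -2948944945/7682031168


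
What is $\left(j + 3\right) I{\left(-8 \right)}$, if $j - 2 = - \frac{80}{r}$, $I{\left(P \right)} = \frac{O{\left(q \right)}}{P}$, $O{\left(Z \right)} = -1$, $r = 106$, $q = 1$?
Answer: $\frac{225}{424} \approx 0.53066$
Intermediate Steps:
$I{\left(P \right)} = - \frac{1}{P}$
$j = \frac{66}{53}$ ($j = 2 - \frac{80}{106} = 2 - \frac{40}{53} = \frac{66}{53} \approx 1.2453$)
$\left(j + 3\right) I{\left(-8 \right)} = \left(\frac{66}{53} + 3\right) \left(- \frac{1}{-8}\right) = \frac{225 \left(\left(-1\right) \left(- \frac{1}{8}\right)\right)}{53} = \frac{225}{53} \cdot \frac{1}{8} = \frac{225}{424}$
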